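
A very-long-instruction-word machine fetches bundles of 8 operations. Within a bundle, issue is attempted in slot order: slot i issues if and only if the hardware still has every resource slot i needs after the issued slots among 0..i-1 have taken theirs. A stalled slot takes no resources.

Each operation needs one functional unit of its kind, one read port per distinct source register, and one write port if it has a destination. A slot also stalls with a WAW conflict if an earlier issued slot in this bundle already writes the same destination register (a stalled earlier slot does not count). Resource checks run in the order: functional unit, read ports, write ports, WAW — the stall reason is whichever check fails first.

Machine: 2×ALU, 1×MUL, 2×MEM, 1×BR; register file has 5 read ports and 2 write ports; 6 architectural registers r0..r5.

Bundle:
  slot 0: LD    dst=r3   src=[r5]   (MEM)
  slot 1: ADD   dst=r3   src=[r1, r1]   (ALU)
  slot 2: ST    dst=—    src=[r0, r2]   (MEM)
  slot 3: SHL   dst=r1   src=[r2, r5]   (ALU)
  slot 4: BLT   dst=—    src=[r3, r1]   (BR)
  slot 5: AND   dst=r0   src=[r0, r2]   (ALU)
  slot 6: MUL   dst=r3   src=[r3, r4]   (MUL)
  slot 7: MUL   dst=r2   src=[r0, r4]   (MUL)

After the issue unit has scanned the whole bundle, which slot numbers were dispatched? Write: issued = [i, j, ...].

issued = [0, 2, 3]

[0] MEM needs rd=1 wr=1: ok; after: ALU=2 MUL=1 MEM=1 BR=1, R=4, W=1
[1] ALU needs rd=1 wr=1: WAW; after: ALU=2 MUL=1 MEM=1 BR=1, R=4, W=1
[2] MEM needs rd=2 wr=0: ok; after: ALU=2 MUL=1 MEM=0 BR=1, R=2, W=1
[3] ALU needs rd=2 wr=1: ok; after: ALU=1 MUL=1 MEM=0 BR=1, R=0, W=0
[4] BR needs rd=2 wr=0: RD_PORT; after: ALU=1 MUL=1 MEM=0 BR=1, R=0, W=0
[5] ALU needs rd=2 wr=1: RD_PORT; after: ALU=1 MUL=1 MEM=0 BR=1, R=0, W=0
[6] MUL needs rd=2 wr=1: RD_PORT; after: ALU=1 MUL=1 MEM=0 BR=1, R=0, W=0
[7] MUL needs rd=2 wr=1: RD_PORT; after: ALU=1 MUL=1 MEM=0 BR=1, R=0, W=0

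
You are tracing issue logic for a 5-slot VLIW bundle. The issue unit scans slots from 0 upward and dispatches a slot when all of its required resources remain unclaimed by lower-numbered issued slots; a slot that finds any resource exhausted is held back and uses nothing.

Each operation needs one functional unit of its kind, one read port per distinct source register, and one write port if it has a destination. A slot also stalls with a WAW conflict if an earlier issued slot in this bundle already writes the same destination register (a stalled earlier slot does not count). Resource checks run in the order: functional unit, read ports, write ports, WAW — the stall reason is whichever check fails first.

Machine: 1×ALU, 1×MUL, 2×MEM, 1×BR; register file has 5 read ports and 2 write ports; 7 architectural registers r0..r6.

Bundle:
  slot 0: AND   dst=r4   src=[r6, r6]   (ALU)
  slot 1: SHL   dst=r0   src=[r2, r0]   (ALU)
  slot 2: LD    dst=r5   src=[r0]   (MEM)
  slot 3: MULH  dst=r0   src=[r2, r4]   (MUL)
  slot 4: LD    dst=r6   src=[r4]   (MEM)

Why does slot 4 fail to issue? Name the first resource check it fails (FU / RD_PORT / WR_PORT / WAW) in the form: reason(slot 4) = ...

  0. ALU→r4 ⇒ go  {0A/1Mu/2Ld/1B | 4r 1w}
  1. ALU→r0 ⇒ no(FU)  {0A/1Mu/2Ld/1B | 4r 1w}
  2. MEM→r5 ⇒ go  {0A/1Mu/1Ld/1B | 3r 0w}
  3. MUL→r0 ⇒ no(WR_PORT)  {0A/1Mu/1Ld/1B | 3r 0w}
  4. MEM→r6 ⇒ no(WR_PORT)  {0A/1Mu/1Ld/1B | 3r 0w}

reason(slot 4) = WR_PORT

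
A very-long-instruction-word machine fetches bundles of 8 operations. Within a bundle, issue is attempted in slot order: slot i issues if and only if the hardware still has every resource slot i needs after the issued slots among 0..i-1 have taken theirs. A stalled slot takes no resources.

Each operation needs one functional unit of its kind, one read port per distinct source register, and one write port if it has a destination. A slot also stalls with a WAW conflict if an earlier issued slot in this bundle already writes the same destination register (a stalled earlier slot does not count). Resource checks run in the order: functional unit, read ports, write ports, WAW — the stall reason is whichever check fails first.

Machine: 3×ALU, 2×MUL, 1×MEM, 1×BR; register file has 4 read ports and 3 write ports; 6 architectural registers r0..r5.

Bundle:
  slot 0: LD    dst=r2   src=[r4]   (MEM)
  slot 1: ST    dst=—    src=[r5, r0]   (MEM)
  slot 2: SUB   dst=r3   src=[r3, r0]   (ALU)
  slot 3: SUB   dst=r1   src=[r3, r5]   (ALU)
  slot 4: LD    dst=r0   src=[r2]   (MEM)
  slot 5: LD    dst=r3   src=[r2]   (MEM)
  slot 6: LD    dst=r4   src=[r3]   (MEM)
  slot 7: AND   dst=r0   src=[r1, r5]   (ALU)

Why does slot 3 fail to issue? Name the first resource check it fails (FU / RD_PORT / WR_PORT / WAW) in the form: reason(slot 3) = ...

reason(slot 3) = RD_PORT

[0] MEM needs rd=1 wr=1: ok; after: ALU=3 MUL=2 MEM=0 BR=1, R=3, W=2
[1] MEM needs rd=2 wr=0: FU; after: ALU=3 MUL=2 MEM=0 BR=1, R=3, W=2
[2] ALU needs rd=2 wr=1: ok; after: ALU=2 MUL=2 MEM=0 BR=1, R=1, W=1
[3] ALU needs rd=2 wr=1: RD_PORT; after: ALU=2 MUL=2 MEM=0 BR=1, R=1, W=1
[4] MEM needs rd=1 wr=1: FU; after: ALU=2 MUL=2 MEM=0 BR=1, R=1, W=1
[5] MEM needs rd=1 wr=1: FU; after: ALU=2 MUL=2 MEM=0 BR=1, R=1, W=1
[6] MEM needs rd=1 wr=1: FU; after: ALU=2 MUL=2 MEM=0 BR=1, R=1, W=1
[7] ALU needs rd=2 wr=1: RD_PORT; after: ALU=2 MUL=2 MEM=0 BR=1, R=1, W=1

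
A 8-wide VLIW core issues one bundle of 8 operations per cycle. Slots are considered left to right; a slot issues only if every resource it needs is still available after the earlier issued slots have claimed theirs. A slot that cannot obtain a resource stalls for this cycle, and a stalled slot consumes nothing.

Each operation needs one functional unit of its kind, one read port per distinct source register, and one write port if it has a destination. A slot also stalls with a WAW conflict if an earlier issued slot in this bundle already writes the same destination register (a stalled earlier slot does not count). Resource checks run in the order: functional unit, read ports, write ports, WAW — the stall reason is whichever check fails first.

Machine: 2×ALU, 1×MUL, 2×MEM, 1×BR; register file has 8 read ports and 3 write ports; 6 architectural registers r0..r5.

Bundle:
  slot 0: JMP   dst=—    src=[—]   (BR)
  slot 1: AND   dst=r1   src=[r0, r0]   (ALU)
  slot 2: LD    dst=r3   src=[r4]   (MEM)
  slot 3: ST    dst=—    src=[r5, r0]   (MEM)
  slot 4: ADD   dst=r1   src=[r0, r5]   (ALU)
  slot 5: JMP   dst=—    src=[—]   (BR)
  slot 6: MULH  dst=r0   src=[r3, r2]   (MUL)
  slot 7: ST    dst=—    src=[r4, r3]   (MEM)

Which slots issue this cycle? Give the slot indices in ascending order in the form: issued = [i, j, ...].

issued = [0, 1, 2, 3, 6]

#0 BR src=- dispatched  <A:2 Mu:1 Ld:2 B:0 rd:8 wr:3>
#1 ALU src=r0,r0 dispatched  <A:1 Mu:1 Ld:2 B:0 rd:7 wr:2>
#2 MEM src=r4 dispatched  <A:1 Mu:1 Ld:1 B:0 rd:6 wr:1>
#3 MEM src=r5,r0 dispatched  <A:1 Mu:1 Ld:0 B:0 rd:4 wr:1>
#4 ALU src=r0,r5 held:WAW  <A:1 Mu:1 Ld:0 B:0 rd:4 wr:1>
#5 BR src=- held:FU  <A:1 Mu:1 Ld:0 B:0 rd:4 wr:1>
#6 MUL src=r3,r2 dispatched  <A:1 Mu:0 Ld:0 B:0 rd:2 wr:0>
#7 MEM src=r4,r3 held:FU  <A:1 Mu:0 Ld:0 B:0 rd:2 wr:0>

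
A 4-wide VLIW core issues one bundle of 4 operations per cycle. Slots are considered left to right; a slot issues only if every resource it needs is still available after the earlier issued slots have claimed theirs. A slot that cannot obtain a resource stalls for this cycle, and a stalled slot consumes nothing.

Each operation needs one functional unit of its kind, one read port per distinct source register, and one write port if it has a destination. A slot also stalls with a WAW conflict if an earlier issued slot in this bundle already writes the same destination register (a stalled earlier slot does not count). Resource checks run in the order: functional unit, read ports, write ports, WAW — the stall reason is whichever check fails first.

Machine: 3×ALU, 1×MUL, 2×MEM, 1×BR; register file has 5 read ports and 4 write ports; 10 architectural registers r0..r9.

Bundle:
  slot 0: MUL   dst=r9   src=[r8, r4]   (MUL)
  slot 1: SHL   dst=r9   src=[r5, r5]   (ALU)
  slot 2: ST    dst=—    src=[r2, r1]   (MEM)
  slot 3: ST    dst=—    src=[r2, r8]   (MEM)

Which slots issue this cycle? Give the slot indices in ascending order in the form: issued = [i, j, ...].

issued = [0, 2]

[0] MUL needs rd=2 wr=1: ok; after: ALU=3 MUL=0 MEM=2 BR=1, R=3, W=3
[1] ALU needs rd=1 wr=1: WAW; after: ALU=3 MUL=0 MEM=2 BR=1, R=3, W=3
[2] MEM needs rd=2 wr=0: ok; after: ALU=3 MUL=0 MEM=1 BR=1, R=1, W=3
[3] MEM needs rd=2 wr=0: RD_PORT; after: ALU=3 MUL=0 MEM=1 BR=1, R=1, W=3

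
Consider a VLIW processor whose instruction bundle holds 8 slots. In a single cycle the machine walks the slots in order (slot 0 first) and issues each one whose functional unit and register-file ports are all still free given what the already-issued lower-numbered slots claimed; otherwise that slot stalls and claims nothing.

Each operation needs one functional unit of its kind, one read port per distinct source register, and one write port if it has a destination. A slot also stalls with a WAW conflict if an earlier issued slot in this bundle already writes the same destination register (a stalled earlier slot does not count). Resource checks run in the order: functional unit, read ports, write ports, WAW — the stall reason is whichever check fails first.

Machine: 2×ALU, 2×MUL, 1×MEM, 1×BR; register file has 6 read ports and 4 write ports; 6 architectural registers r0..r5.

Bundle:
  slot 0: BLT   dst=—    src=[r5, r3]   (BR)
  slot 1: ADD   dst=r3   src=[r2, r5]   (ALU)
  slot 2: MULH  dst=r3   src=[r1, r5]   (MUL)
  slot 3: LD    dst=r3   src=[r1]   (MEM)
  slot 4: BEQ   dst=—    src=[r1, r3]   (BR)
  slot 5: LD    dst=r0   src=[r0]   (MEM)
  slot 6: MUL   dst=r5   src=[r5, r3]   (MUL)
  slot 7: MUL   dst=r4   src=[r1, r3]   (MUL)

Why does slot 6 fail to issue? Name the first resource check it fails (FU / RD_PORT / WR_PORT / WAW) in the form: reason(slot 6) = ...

reason(slot 6) = RD_PORT

  0. BR ⇒ go  {2A/2Mu/1Ld/0B | 4r 4w}
  1. ALU→r3 ⇒ go  {1A/2Mu/1Ld/0B | 2r 3w}
  2. MUL→r3 ⇒ no(WAW)  {1A/2Mu/1Ld/0B | 2r 3w}
  3. MEM→r3 ⇒ no(WAW)  {1A/2Mu/1Ld/0B | 2r 3w}
  4. BR ⇒ no(FU)  {1A/2Mu/1Ld/0B | 2r 3w}
  5. MEM→r0 ⇒ go  {1A/2Mu/0Ld/0B | 1r 2w}
  6. MUL→r5 ⇒ no(RD_PORT)  {1A/2Mu/0Ld/0B | 1r 2w}
  7. MUL→r4 ⇒ no(RD_PORT)  {1A/2Mu/0Ld/0B | 1r 2w}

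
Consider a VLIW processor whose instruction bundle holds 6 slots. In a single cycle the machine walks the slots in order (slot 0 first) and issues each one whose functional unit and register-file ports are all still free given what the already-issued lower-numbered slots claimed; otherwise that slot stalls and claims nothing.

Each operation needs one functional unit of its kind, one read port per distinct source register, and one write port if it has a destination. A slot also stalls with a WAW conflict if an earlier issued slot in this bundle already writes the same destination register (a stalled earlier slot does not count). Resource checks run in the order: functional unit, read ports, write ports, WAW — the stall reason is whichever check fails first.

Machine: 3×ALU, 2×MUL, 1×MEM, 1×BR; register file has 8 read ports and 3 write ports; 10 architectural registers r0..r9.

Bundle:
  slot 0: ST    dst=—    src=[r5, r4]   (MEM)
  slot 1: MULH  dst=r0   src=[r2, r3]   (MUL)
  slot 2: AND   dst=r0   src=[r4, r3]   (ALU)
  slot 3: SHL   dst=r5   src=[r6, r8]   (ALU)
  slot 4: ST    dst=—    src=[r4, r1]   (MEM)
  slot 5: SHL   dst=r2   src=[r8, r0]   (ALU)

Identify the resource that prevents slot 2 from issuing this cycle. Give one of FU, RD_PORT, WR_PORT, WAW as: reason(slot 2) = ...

  0. MEM ⇒ go  {3A/2Mu/0Ld/1B | 6r 3w}
  1. MUL→r0 ⇒ go  {3A/1Mu/0Ld/1B | 4r 2w}
  2. ALU→r0 ⇒ no(WAW)  {3A/1Mu/0Ld/1B | 4r 2w}
  3. ALU→r5 ⇒ go  {2A/1Mu/0Ld/1B | 2r 1w}
  4. MEM ⇒ no(FU)  {2A/1Mu/0Ld/1B | 2r 1w}
  5. ALU→r2 ⇒ go  {1A/1Mu/0Ld/1B | 0r 0w}

reason(slot 2) = WAW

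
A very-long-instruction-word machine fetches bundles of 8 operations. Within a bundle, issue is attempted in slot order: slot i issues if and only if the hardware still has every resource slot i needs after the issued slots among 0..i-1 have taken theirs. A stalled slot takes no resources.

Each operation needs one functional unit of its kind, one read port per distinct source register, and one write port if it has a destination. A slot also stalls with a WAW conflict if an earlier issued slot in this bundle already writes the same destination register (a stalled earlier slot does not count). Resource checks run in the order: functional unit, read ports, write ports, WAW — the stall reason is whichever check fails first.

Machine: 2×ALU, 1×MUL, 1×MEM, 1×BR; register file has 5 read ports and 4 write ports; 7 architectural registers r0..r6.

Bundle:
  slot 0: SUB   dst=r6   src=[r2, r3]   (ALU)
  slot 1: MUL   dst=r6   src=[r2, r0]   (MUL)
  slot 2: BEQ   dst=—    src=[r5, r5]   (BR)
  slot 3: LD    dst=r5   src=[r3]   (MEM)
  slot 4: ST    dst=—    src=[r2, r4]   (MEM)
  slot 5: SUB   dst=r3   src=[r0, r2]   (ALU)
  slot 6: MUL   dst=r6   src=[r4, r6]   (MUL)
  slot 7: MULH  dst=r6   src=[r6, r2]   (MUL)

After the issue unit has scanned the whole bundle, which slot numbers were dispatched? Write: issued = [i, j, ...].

#0 ALU src=r2,r3 dispatched  <A:1 Mu:1 Ld:1 B:1 rd:3 wr:3>
#1 MUL src=r2,r0 held:WAW  <A:1 Mu:1 Ld:1 B:1 rd:3 wr:3>
#2 BR src=r5,r5 dispatched  <A:1 Mu:1 Ld:1 B:0 rd:2 wr:3>
#3 MEM src=r3 dispatched  <A:1 Mu:1 Ld:0 B:0 rd:1 wr:2>
#4 MEM src=r2,r4 held:FU  <A:1 Mu:1 Ld:0 B:0 rd:1 wr:2>
#5 ALU src=r0,r2 held:RD_PORT  <A:1 Mu:1 Ld:0 B:0 rd:1 wr:2>
#6 MUL src=r4,r6 held:RD_PORT  <A:1 Mu:1 Ld:0 B:0 rd:1 wr:2>
#7 MUL src=r6,r2 held:RD_PORT  <A:1 Mu:1 Ld:0 B:0 rd:1 wr:2>

issued = [0, 2, 3]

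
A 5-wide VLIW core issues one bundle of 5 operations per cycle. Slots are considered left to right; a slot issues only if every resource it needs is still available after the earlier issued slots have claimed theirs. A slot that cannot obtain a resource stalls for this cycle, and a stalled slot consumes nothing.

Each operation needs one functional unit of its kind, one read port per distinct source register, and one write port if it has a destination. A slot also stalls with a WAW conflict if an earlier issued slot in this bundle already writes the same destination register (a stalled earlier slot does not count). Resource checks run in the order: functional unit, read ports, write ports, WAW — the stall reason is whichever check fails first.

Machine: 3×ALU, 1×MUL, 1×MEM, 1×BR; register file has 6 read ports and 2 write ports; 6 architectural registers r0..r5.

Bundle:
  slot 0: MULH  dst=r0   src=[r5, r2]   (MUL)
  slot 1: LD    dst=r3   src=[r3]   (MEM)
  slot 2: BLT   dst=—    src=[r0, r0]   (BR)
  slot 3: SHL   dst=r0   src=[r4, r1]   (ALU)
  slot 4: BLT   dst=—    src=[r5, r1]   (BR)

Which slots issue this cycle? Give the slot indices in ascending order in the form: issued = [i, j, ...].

[0] MUL needs rd=2 wr=1: ok; after: ALU=3 MUL=0 MEM=1 BR=1, R=4, W=1
[1] MEM needs rd=1 wr=1: ok; after: ALU=3 MUL=0 MEM=0 BR=1, R=3, W=0
[2] BR needs rd=1 wr=0: ok; after: ALU=3 MUL=0 MEM=0 BR=0, R=2, W=0
[3] ALU needs rd=2 wr=1: WR_PORT; after: ALU=3 MUL=0 MEM=0 BR=0, R=2, W=0
[4] BR needs rd=2 wr=0: FU; after: ALU=3 MUL=0 MEM=0 BR=0, R=2, W=0

issued = [0, 1, 2]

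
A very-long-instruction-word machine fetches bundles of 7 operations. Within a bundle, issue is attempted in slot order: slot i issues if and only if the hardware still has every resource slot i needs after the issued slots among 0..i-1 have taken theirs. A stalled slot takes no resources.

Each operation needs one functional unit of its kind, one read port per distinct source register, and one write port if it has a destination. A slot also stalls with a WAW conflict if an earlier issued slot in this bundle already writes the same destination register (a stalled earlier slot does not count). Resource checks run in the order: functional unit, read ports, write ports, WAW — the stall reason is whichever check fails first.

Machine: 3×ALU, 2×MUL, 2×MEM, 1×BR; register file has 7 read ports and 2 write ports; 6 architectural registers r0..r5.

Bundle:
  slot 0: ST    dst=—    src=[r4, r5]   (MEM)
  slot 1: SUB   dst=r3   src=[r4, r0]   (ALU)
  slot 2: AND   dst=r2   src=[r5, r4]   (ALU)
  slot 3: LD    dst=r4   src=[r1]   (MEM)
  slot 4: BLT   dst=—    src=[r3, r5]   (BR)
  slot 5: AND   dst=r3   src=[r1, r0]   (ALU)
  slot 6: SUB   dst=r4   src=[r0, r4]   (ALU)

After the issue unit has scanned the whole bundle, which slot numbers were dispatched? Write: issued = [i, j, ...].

issued = [0, 1, 2]

  0. MEM ⇒ go  {3A/2Mu/1Ld/1B | 5r 2w}
  1. ALU→r3 ⇒ go  {2A/2Mu/1Ld/1B | 3r 1w}
  2. ALU→r2 ⇒ go  {1A/2Mu/1Ld/1B | 1r 0w}
  3. MEM→r4 ⇒ no(WR_PORT)  {1A/2Mu/1Ld/1B | 1r 0w}
  4. BR ⇒ no(RD_PORT)  {1A/2Mu/1Ld/1B | 1r 0w}
  5. ALU→r3 ⇒ no(RD_PORT)  {1A/2Mu/1Ld/1B | 1r 0w}
  6. ALU→r4 ⇒ no(RD_PORT)  {1A/2Mu/1Ld/1B | 1r 0w}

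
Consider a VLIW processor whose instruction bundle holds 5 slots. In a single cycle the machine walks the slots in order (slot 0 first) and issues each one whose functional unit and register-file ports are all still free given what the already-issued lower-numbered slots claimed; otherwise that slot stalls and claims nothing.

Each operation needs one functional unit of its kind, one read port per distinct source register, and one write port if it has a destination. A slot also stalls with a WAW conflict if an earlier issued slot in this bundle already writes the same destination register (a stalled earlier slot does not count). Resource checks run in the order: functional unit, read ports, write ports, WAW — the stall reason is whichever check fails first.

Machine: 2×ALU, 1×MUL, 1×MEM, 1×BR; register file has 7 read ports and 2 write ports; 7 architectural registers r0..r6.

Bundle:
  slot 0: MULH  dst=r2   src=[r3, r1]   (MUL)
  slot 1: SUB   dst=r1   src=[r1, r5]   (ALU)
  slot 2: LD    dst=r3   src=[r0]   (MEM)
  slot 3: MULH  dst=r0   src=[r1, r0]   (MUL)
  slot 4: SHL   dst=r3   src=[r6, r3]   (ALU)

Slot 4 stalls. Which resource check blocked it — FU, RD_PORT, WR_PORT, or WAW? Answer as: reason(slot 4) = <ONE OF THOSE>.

(0) want 1×MUL +2rd +1wr — yes → AL2|MU0|ME1|BR1|rd5|wr1
(1) want 1×ALU +2rd +1wr — yes → AL1|MU0|ME1|BR1|rd3|wr0
(2) want 1×MEM +1rd +1wr — WR_PORT → AL1|MU0|ME1|BR1|rd3|wr0
(3) want 1×MUL +2rd +1wr — FU → AL1|MU0|ME1|BR1|rd3|wr0
(4) want 1×ALU +2rd +1wr — WR_PORT → AL1|MU0|ME1|BR1|rd3|wr0

reason(slot 4) = WR_PORT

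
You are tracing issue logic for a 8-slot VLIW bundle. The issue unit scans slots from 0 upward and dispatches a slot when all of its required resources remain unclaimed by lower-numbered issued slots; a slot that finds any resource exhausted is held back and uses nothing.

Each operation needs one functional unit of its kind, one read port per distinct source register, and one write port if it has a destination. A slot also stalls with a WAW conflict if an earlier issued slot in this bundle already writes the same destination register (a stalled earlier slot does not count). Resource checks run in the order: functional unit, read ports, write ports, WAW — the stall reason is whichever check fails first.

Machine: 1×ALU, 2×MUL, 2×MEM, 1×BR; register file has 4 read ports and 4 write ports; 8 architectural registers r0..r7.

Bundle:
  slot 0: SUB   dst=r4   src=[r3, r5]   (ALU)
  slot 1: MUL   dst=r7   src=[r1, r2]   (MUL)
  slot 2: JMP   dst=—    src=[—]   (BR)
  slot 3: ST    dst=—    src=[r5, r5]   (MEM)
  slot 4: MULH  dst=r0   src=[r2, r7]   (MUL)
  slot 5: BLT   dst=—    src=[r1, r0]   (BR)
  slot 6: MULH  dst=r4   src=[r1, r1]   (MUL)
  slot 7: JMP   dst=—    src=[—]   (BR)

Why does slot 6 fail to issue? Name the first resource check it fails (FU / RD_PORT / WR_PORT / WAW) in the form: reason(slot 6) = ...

reason(slot 6) = RD_PORT

slot 0 (ALU): ISSUE — free A0,Mu2,Ld2,B1 rp2 wp3
slot 1 (MUL): ISSUE — free A0,Mu1,Ld2,B1 rp0 wp2
slot 2 (BR): ISSUE — free A0,Mu1,Ld2,B0 rp0 wp2
slot 3 (MEM): stall RD_PORT — free A0,Mu1,Ld2,B0 rp0 wp2
slot 4 (MUL): stall RD_PORT — free A0,Mu1,Ld2,B0 rp0 wp2
slot 5 (BR): stall FU — free A0,Mu1,Ld2,B0 rp0 wp2
slot 6 (MUL): stall RD_PORT — free A0,Mu1,Ld2,B0 rp0 wp2
slot 7 (BR): stall FU — free A0,Mu1,Ld2,B0 rp0 wp2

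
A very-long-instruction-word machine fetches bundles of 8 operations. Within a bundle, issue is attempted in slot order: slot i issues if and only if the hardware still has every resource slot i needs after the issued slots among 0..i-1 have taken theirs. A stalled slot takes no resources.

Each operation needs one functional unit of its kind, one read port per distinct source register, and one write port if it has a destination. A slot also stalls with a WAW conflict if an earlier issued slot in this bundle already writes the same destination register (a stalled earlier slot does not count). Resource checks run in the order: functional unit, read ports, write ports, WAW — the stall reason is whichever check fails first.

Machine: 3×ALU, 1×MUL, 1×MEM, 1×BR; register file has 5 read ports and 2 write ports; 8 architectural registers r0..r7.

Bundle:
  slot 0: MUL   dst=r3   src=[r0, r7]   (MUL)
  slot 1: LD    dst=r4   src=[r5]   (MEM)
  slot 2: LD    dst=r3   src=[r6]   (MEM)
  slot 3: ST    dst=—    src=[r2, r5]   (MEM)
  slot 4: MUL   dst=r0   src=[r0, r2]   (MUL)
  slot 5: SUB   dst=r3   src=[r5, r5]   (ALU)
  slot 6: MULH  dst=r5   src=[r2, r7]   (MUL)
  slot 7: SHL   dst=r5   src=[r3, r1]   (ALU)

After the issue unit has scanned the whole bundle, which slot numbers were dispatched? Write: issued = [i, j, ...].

issued = [0, 1]

(0) want 1×MUL +2rd +1wr — yes → AL3|MU0|ME1|BR1|rd3|wr1
(1) want 1×MEM +1rd +1wr — yes → AL3|MU0|ME0|BR1|rd2|wr0
(2) want 1×MEM +1rd +1wr — FU → AL3|MU0|ME0|BR1|rd2|wr0
(3) want 1×MEM +2rd +0wr — FU → AL3|MU0|ME0|BR1|rd2|wr0
(4) want 1×MUL +2rd +1wr — FU → AL3|MU0|ME0|BR1|rd2|wr0
(5) want 1×ALU +1rd +1wr — WR_PORT → AL3|MU0|ME0|BR1|rd2|wr0
(6) want 1×MUL +2rd +1wr — FU → AL3|MU0|ME0|BR1|rd2|wr0
(7) want 1×ALU +2rd +1wr — WR_PORT → AL3|MU0|ME0|BR1|rd2|wr0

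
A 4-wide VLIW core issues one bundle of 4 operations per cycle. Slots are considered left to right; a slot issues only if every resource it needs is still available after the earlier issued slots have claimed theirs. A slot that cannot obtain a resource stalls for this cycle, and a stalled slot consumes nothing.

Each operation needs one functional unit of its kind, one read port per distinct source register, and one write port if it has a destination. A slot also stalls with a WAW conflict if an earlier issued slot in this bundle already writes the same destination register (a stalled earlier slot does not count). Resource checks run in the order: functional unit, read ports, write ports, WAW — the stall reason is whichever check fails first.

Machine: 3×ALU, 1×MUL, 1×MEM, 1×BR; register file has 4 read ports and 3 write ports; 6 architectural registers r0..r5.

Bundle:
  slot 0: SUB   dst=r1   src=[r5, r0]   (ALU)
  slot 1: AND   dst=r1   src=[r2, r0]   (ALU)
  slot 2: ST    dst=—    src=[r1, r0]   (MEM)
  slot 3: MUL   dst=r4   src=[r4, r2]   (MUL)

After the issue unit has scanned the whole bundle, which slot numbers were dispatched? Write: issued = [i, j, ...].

issued = [0, 2]

[0] ALU needs rd=2 wr=1: ok; after: ALU=2 MUL=1 MEM=1 BR=1, R=2, W=2
[1] ALU needs rd=2 wr=1: WAW; after: ALU=2 MUL=1 MEM=1 BR=1, R=2, W=2
[2] MEM needs rd=2 wr=0: ok; after: ALU=2 MUL=1 MEM=0 BR=1, R=0, W=2
[3] MUL needs rd=2 wr=1: RD_PORT; after: ALU=2 MUL=1 MEM=0 BR=1, R=0, W=2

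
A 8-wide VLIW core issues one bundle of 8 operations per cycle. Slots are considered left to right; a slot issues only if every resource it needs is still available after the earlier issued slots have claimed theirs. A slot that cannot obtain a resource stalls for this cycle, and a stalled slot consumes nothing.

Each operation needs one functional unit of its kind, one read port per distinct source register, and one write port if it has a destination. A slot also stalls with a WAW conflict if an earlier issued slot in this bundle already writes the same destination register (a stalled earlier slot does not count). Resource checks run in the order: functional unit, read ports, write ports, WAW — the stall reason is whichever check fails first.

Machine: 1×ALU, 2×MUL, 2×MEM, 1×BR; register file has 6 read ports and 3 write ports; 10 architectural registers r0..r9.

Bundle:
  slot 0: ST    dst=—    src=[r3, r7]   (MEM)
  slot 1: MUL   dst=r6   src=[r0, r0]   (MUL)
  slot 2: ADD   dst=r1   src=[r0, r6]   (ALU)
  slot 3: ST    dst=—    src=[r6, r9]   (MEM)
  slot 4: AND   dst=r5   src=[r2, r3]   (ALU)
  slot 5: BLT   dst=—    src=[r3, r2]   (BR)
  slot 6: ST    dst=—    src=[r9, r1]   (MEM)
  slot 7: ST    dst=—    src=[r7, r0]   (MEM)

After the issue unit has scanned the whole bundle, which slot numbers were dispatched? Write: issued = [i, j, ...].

issued = [0, 1, 2]

slot 0 (MEM): ISSUE — free A1,Mu2,Ld1,B1 rp4 wp3
slot 1 (MUL): ISSUE — free A1,Mu1,Ld1,B1 rp3 wp2
slot 2 (ALU): ISSUE — free A0,Mu1,Ld1,B1 rp1 wp1
slot 3 (MEM): stall RD_PORT — free A0,Mu1,Ld1,B1 rp1 wp1
slot 4 (ALU): stall FU — free A0,Mu1,Ld1,B1 rp1 wp1
slot 5 (BR): stall RD_PORT — free A0,Mu1,Ld1,B1 rp1 wp1
slot 6 (MEM): stall RD_PORT — free A0,Mu1,Ld1,B1 rp1 wp1
slot 7 (MEM): stall RD_PORT — free A0,Mu1,Ld1,B1 rp1 wp1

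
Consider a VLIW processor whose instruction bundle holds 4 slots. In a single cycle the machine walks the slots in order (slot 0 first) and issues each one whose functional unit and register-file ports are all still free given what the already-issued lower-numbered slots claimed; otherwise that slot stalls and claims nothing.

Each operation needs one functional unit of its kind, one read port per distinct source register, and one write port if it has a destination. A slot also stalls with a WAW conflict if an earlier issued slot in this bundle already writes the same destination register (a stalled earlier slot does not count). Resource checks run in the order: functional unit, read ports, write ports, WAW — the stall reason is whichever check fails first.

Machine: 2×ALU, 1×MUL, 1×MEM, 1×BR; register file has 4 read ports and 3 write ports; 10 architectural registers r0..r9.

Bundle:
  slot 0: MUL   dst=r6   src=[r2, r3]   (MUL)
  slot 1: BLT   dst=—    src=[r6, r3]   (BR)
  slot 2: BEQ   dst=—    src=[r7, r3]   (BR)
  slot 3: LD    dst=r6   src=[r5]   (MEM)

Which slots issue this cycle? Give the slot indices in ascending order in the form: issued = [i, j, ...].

[0] MUL needs rd=2 wr=1: ok; after: ALU=2 MUL=0 MEM=1 BR=1, R=2, W=2
[1] BR needs rd=2 wr=0: ok; after: ALU=2 MUL=0 MEM=1 BR=0, R=0, W=2
[2] BR needs rd=2 wr=0: FU; after: ALU=2 MUL=0 MEM=1 BR=0, R=0, W=2
[3] MEM needs rd=1 wr=1: RD_PORT; after: ALU=2 MUL=0 MEM=1 BR=0, R=0, W=2

issued = [0, 1]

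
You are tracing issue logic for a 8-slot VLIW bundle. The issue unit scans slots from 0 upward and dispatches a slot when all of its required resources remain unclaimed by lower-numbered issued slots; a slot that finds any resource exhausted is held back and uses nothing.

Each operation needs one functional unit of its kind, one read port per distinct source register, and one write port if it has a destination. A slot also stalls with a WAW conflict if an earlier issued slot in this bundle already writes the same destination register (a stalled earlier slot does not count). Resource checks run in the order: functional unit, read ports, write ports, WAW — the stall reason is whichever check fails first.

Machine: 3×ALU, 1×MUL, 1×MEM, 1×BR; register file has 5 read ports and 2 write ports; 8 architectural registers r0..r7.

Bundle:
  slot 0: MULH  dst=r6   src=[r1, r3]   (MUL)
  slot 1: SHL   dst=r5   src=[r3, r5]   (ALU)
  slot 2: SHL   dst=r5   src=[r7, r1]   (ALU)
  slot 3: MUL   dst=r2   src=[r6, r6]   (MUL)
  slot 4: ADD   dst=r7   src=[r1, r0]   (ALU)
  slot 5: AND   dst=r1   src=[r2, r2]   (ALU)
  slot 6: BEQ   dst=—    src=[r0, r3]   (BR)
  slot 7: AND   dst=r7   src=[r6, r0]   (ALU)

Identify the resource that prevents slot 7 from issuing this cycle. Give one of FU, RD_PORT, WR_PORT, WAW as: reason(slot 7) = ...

  0. MUL→r6 ⇒ go  {3A/0Mu/1Ld/1B | 3r 1w}
  1. ALU→r5 ⇒ go  {2A/0Mu/1Ld/1B | 1r 0w}
  2. ALU→r5 ⇒ no(RD_PORT)  {2A/0Mu/1Ld/1B | 1r 0w}
  3. MUL→r2 ⇒ no(FU)  {2A/0Mu/1Ld/1B | 1r 0w}
  4. ALU→r7 ⇒ no(RD_PORT)  {2A/0Mu/1Ld/1B | 1r 0w}
  5. ALU→r1 ⇒ no(WR_PORT)  {2A/0Mu/1Ld/1B | 1r 0w}
  6. BR ⇒ no(RD_PORT)  {2A/0Mu/1Ld/1B | 1r 0w}
  7. ALU→r7 ⇒ no(RD_PORT)  {2A/0Mu/1Ld/1B | 1r 0w}

reason(slot 7) = RD_PORT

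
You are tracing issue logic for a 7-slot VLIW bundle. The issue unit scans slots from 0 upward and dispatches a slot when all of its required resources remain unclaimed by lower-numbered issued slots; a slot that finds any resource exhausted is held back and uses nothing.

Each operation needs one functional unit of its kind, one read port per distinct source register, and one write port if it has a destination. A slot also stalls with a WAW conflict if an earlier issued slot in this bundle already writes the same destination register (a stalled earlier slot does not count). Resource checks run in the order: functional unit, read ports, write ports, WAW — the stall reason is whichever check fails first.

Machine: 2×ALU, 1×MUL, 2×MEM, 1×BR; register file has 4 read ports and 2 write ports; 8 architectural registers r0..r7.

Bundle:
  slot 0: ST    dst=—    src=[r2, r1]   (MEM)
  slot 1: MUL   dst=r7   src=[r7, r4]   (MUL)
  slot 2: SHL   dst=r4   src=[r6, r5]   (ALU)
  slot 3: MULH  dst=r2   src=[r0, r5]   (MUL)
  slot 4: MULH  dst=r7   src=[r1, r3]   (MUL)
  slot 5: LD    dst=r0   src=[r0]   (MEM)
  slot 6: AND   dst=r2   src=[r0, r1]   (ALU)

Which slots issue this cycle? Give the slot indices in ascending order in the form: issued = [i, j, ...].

issued = [0, 1]

[0] MEM needs rd=2 wr=0: ok; after: ALU=2 MUL=1 MEM=1 BR=1, R=2, W=2
[1] MUL needs rd=2 wr=1: ok; after: ALU=2 MUL=0 MEM=1 BR=1, R=0, W=1
[2] ALU needs rd=2 wr=1: RD_PORT; after: ALU=2 MUL=0 MEM=1 BR=1, R=0, W=1
[3] MUL needs rd=2 wr=1: FU; after: ALU=2 MUL=0 MEM=1 BR=1, R=0, W=1
[4] MUL needs rd=2 wr=1: FU; after: ALU=2 MUL=0 MEM=1 BR=1, R=0, W=1
[5] MEM needs rd=1 wr=1: RD_PORT; after: ALU=2 MUL=0 MEM=1 BR=1, R=0, W=1
[6] ALU needs rd=2 wr=1: RD_PORT; after: ALU=2 MUL=0 MEM=1 BR=1, R=0, W=1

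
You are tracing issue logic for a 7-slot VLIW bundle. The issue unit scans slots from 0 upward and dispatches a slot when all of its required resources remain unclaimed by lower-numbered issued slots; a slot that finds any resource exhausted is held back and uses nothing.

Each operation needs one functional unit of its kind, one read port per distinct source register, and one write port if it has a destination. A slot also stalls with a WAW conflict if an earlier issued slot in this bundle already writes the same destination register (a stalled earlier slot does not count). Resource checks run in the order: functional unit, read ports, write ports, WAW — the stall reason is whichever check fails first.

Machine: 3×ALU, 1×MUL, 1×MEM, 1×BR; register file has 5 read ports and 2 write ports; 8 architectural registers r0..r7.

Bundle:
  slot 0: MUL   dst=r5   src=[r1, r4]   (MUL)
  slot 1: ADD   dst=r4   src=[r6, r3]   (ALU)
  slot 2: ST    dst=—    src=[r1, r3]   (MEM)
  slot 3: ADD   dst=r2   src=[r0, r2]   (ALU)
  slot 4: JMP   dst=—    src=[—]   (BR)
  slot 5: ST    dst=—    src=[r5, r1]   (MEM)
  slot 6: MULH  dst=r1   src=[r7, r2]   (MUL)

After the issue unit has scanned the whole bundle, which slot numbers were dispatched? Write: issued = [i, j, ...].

(0) want 1×MUL +2rd +1wr — yes → AL3|MU0|ME1|BR1|rd3|wr1
(1) want 1×ALU +2rd +1wr — yes → AL2|MU0|ME1|BR1|rd1|wr0
(2) want 1×MEM +2rd +0wr — RD_PORT → AL2|MU0|ME1|BR1|rd1|wr0
(3) want 1×ALU +2rd +1wr — RD_PORT → AL2|MU0|ME1|BR1|rd1|wr0
(4) want 1×BR +0rd +0wr — yes → AL2|MU0|ME1|BR0|rd1|wr0
(5) want 1×MEM +2rd +0wr — RD_PORT → AL2|MU0|ME1|BR0|rd1|wr0
(6) want 1×MUL +2rd +1wr — FU → AL2|MU0|ME1|BR0|rd1|wr0

issued = [0, 1, 4]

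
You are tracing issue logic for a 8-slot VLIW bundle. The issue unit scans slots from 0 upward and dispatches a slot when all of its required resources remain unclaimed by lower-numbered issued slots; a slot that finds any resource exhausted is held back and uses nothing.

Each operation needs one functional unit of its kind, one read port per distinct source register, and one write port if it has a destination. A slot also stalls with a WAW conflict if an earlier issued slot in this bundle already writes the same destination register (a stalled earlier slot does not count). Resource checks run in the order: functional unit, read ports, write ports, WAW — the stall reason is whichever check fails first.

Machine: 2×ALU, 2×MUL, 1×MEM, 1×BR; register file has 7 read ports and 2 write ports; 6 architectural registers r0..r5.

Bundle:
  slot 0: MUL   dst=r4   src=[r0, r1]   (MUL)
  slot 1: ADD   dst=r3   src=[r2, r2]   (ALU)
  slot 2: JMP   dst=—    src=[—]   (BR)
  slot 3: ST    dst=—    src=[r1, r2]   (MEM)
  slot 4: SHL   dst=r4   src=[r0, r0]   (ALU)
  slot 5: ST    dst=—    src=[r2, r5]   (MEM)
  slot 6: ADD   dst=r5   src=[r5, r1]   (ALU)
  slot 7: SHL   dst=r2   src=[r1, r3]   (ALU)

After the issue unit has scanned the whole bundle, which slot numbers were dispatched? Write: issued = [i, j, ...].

slot 0 (MUL): ISSUE — free A2,Mu1,Ld1,B1 rp5 wp1
slot 1 (ALU): ISSUE — free A1,Mu1,Ld1,B1 rp4 wp0
slot 2 (BR): ISSUE — free A1,Mu1,Ld1,B0 rp4 wp0
slot 3 (MEM): ISSUE — free A1,Mu1,Ld0,B0 rp2 wp0
slot 4 (ALU): stall WR_PORT — free A1,Mu1,Ld0,B0 rp2 wp0
slot 5 (MEM): stall FU — free A1,Mu1,Ld0,B0 rp2 wp0
slot 6 (ALU): stall WR_PORT — free A1,Mu1,Ld0,B0 rp2 wp0
slot 7 (ALU): stall WR_PORT — free A1,Mu1,Ld0,B0 rp2 wp0

issued = [0, 1, 2, 3]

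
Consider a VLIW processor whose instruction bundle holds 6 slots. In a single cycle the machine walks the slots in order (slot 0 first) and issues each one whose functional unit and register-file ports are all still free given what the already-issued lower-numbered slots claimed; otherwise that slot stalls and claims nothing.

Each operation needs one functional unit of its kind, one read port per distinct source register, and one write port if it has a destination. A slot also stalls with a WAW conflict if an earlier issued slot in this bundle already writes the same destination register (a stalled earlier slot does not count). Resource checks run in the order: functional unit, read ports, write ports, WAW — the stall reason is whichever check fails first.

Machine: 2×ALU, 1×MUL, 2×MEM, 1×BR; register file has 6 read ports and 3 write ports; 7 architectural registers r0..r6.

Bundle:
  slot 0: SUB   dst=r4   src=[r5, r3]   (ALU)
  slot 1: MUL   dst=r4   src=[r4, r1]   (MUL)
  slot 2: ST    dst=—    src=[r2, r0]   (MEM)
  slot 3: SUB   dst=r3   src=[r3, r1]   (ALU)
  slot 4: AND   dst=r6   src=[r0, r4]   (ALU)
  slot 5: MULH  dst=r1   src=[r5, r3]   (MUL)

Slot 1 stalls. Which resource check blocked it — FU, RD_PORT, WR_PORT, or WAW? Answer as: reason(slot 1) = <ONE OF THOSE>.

reason(slot 1) = WAW

[0] ALU needs rd=2 wr=1: ok; after: ALU=1 MUL=1 MEM=2 BR=1, R=4, W=2
[1] MUL needs rd=2 wr=1: WAW; after: ALU=1 MUL=1 MEM=2 BR=1, R=4, W=2
[2] MEM needs rd=2 wr=0: ok; after: ALU=1 MUL=1 MEM=1 BR=1, R=2, W=2
[3] ALU needs rd=2 wr=1: ok; after: ALU=0 MUL=1 MEM=1 BR=1, R=0, W=1
[4] ALU needs rd=2 wr=1: FU; after: ALU=0 MUL=1 MEM=1 BR=1, R=0, W=1
[5] MUL needs rd=2 wr=1: RD_PORT; after: ALU=0 MUL=1 MEM=1 BR=1, R=0, W=1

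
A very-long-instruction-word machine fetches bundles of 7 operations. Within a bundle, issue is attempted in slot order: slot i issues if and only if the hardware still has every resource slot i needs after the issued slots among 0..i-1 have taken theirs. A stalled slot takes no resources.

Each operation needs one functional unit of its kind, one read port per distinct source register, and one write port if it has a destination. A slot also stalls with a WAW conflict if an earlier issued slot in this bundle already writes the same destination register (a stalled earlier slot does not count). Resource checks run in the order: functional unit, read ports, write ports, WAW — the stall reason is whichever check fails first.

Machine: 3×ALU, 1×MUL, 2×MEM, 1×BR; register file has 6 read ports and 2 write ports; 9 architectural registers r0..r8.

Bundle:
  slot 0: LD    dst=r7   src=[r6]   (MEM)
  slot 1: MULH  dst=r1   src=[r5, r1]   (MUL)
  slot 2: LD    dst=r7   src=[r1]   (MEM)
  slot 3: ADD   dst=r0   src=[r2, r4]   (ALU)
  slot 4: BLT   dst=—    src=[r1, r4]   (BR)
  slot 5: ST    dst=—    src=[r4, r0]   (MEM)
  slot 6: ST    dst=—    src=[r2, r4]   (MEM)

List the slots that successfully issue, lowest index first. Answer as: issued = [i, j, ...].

#0 MEM src=r6 dispatched  <A:3 Mu:1 Ld:1 B:1 rd:5 wr:1>
#1 MUL src=r5,r1 dispatched  <A:3 Mu:0 Ld:1 B:1 rd:3 wr:0>
#2 MEM src=r1 held:WR_PORT  <A:3 Mu:0 Ld:1 B:1 rd:3 wr:0>
#3 ALU src=r2,r4 held:WR_PORT  <A:3 Mu:0 Ld:1 B:1 rd:3 wr:0>
#4 BR src=r1,r4 dispatched  <A:3 Mu:0 Ld:1 B:0 rd:1 wr:0>
#5 MEM src=r4,r0 held:RD_PORT  <A:3 Mu:0 Ld:1 B:0 rd:1 wr:0>
#6 MEM src=r2,r4 held:RD_PORT  <A:3 Mu:0 Ld:1 B:0 rd:1 wr:0>

issued = [0, 1, 4]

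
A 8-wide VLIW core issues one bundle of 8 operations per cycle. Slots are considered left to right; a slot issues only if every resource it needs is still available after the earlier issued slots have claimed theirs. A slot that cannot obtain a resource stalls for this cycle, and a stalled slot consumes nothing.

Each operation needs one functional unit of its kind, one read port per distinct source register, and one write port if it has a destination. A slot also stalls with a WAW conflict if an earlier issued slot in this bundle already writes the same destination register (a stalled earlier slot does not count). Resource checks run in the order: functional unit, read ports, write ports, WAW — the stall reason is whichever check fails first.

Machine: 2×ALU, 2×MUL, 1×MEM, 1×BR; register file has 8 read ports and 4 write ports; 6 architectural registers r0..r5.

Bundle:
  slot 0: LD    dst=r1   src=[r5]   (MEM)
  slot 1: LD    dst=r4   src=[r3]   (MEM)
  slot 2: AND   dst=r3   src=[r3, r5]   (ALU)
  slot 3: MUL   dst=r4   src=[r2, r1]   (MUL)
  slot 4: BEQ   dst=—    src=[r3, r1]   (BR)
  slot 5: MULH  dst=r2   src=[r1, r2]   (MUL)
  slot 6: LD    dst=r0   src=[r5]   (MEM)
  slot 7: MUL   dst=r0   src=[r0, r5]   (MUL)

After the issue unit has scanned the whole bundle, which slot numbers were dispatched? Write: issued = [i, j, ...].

[0] MEM needs rd=1 wr=1: ok; after: ALU=2 MUL=2 MEM=0 BR=1, R=7, W=3
[1] MEM needs rd=1 wr=1: FU; after: ALU=2 MUL=2 MEM=0 BR=1, R=7, W=3
[2] ALU needs rd=2 wr=1: ok; after: ALU=1 MUL=2 MEM=0 BR=1, R=5, W=2
[3] MUL needs rd=2 wr=1: ok; after: ALU=1 MUL=1 MEM=0 BR=1, R=3, W=1
[4] BR needs rd=2 wr=0: ok; after: ALU=1 MUL=1 MEM=0 BR=0, R=1, W=1
[5] MUL needs rd=2 wr=1: RD_PORT; after: ALU=1 MUL=1 MEM=0 BR=0, R=1, W=1
[6] MEM needs rd=1 wr=1: FU; after: ALU=1 MUL=1 MEM=0 BR=0, R=1, W=1
[7] MUL needs rd=2 wr=1: RD_PORT; after: ALU=1 MUL=1 MEM=0 BR=0, R=1, W=1

issued = [0, 2, 3, 4]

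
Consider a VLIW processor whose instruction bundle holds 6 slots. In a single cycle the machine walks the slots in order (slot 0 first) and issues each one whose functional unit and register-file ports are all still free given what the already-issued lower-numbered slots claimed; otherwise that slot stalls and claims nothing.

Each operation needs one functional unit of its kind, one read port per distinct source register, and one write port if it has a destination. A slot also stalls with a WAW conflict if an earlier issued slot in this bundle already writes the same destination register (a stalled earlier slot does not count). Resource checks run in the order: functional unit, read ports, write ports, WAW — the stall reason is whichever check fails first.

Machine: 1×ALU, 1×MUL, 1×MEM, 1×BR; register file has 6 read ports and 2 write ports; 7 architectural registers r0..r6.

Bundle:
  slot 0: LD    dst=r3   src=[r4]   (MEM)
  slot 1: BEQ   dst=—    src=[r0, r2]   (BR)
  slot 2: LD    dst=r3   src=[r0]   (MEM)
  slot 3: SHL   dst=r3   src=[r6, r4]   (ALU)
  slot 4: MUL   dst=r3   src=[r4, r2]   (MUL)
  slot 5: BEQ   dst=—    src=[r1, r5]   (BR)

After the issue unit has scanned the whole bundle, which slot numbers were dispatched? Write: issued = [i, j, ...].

issued = [0, 1]

(0) want 1×MEM +1rd +1wr — yes → AL1|MU1|ME0|BR1|rd5|wr1
(1) want 1×BR +2rd +0wr — yes → AL1|MU1|ME0|BR0|rd3|wr1
(2) want 1×MEM +1rd +1wr — FU → AL1|MU1|ME0|BR0|rd3|wr1
(3) want 1×ALU +2rd +1wr — WAW → AL1|MU1|ME0|BR0|rd3|wr1
(4) want 1×MUL +2rd +1wr — WAW → AL1|MU1|ME0|BR0|rd3|wr1
(5) want 1×BR +2rd +0wr — FU → AL1|MU1|ME0|BR0|rd3|wr1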